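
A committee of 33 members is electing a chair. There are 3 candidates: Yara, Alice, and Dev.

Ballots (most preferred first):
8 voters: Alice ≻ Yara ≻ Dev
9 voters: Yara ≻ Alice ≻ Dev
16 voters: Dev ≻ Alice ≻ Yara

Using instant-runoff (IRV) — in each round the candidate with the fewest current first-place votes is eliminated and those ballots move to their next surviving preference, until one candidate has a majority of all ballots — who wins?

Round 1: Yara 9, Alice 8, Dev 16. Alice eliminated.
Round 2: Yara 17, Dev 16. Yara has a majority (≥17).

Yara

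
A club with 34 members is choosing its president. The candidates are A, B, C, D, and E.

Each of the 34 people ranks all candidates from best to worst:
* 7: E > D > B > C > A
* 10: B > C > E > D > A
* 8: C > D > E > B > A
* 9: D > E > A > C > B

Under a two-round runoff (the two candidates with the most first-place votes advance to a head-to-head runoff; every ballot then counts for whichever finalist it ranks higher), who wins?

Round 1 first-place votes: A 0, B 10, C 8, D 9, E 7. B and D advance.
Runoff: B is ranked above D on 10 ballots, D above B on 24.

D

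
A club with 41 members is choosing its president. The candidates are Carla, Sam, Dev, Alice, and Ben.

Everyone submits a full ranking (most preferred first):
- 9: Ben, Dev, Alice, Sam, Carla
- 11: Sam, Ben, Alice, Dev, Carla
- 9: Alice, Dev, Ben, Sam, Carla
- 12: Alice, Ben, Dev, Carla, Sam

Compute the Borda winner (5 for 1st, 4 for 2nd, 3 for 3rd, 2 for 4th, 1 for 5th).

Alice

Carla: 9×1 + 11×1 + 9×1 + 12×2 = 53
Sam: 9×2 + 11×5 + 9×2 + 12×1 = 103
Dev: 9×4 + 11×2 + 9×4 + 12×3 = 130
Alice: 9×3 + 11×3 + 9×5 + 12×5 = 165
Ben: 9×5 + 11×4 + 9×3 + 12×4 = 164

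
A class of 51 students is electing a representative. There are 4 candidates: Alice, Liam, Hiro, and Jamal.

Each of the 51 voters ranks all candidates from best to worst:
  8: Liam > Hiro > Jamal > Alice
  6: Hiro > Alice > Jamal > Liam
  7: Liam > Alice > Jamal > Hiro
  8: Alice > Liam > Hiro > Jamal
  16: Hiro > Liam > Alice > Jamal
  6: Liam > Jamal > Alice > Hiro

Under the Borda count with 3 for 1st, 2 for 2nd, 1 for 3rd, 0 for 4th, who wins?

Alice: 8×0 + 6×2 + 7×2 + 8×3 + 16×1 + 6×1 = 72
Liam: 8×3 + 6×0 + 7×3 + 8×2 + 16×2 + 6×3 = 111
Hiro: 8×2 + 6×3 + 7×0 + 8×1 + 16×3 + 6×0 = 90
Jamal: 8×1 + 6×1 + 7×1 + 8×0 + 16×0 + 6×2 = 33

Liam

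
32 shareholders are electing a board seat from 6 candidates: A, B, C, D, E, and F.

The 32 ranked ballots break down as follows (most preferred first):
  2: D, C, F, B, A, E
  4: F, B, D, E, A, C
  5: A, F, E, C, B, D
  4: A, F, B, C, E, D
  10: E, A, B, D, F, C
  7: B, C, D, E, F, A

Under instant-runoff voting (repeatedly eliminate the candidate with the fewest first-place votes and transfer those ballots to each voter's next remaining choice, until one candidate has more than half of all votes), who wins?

B

Round 1: A 9, B 7, C 0, D 2, E 10, F 4. C eliminated.
Round 2: A 9, B 7, D 2, E 10, F 4. D eliminated.
Round 3: A 9, B 7, E 10, F 6. F eliminated.
Round 4: A 9, B 13, E 10. A eliminated.
Round 5: B 17, E 15. B has a majority (≥17).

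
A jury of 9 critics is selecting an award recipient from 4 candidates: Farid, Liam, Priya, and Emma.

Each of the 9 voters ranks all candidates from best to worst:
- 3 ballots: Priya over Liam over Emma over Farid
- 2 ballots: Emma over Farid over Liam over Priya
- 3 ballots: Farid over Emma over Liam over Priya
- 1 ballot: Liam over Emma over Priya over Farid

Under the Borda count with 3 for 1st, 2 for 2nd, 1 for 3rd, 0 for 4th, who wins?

Emma

Farid: 3×0 + 2×2 + 3×3 + 1×0 = 13
Liam: 3×2 + 2×1 + 3×1 + 1×3 = 14
Priya: 3×3 + 2×0 + 3×0 + 1×1 = 10
Emma: 3×1 + 2×3 + 3×2 + 1×2 = 17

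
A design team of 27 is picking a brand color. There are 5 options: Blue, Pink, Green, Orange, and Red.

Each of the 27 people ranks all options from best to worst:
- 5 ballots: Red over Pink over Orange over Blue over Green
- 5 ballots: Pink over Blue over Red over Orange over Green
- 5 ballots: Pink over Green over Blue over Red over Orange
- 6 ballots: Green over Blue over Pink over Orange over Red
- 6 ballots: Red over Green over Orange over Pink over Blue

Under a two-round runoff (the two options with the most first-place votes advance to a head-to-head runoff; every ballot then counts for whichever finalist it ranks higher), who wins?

Pink

Round 1 first-place votes: Blue 0, Pink 10, Green 6, Orange 0, Red 11. Red and Pink advance.
Runoff: Red is ranked above Pink on 11 ballots, Pink above Red on 16.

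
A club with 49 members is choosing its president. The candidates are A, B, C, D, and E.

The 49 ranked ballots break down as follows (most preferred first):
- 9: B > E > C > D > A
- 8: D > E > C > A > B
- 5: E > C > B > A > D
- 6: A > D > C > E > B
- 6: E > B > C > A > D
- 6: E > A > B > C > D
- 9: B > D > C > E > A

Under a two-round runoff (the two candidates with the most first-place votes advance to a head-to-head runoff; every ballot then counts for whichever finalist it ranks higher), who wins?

E

Round 1 first-place votes: A 6, B 18, C 0, D 8, E 17. B and E advance.
Runoff: B is ranked above E on 18 ballots, E above B on 31.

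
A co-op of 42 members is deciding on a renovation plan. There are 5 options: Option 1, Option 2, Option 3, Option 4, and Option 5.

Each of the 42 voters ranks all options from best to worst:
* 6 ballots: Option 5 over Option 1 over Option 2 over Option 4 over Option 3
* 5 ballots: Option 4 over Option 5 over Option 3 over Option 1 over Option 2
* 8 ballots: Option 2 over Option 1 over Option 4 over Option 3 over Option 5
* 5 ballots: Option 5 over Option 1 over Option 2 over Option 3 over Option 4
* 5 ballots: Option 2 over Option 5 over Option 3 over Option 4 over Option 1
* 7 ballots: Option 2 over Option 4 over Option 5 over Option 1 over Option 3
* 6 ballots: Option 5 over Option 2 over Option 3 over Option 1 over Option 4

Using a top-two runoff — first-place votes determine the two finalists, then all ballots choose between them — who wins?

Option 5

Round 1 first-place votes: Option 1 0, Option 2 20, Option 3 0, Option 4 5, Option 5 17. Option 2 and Option 5 advance.
Runoff: Option 2 is ranked above Option 5 on 20 ballots, Option 5 above Option 2 on 22.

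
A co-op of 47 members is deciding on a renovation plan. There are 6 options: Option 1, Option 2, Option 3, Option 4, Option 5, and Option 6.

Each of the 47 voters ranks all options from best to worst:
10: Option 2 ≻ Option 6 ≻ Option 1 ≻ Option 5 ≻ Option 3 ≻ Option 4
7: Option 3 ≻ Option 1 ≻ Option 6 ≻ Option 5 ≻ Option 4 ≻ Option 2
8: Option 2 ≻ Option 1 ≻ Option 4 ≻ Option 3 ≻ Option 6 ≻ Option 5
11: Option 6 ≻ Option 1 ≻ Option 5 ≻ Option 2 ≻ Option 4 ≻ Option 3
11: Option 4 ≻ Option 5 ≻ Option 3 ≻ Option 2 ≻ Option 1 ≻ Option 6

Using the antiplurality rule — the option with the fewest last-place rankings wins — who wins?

Option 1

Last-place votes: Option 1 0, Option 2 7, Option 3 11, Option 4 10, Option 5 8, Option 6 11.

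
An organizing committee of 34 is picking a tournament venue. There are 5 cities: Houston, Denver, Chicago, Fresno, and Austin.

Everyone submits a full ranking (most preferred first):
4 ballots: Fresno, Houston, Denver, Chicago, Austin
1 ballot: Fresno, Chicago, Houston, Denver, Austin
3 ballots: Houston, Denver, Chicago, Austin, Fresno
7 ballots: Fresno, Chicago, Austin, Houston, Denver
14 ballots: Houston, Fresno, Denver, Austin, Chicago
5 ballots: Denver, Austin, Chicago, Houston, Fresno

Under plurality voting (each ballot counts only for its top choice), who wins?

First-place votes: Houston 17, Denver 5, Chicago 0, Fresno 12, Austin 0.

Houston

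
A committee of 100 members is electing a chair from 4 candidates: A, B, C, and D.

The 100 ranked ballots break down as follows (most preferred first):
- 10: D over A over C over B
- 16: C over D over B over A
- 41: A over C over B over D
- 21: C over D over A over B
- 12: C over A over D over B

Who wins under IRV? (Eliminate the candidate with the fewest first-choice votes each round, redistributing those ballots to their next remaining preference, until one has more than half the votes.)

Round 1: A 41, B 0, C 49, D 10. B eliminated.
Round 2: A 41, C 49, D 10. D eliminated.
Round 3: A 51, C 49. A has a majority (≥51).

A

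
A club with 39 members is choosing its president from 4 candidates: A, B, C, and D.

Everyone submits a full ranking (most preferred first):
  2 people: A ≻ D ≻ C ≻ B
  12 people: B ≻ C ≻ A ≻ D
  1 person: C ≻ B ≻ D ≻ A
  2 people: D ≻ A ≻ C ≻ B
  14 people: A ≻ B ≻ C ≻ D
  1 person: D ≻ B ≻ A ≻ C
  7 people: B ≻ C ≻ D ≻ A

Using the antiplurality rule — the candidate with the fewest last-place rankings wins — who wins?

Last-place votes: A 8, B 4, C 1, D 26.

C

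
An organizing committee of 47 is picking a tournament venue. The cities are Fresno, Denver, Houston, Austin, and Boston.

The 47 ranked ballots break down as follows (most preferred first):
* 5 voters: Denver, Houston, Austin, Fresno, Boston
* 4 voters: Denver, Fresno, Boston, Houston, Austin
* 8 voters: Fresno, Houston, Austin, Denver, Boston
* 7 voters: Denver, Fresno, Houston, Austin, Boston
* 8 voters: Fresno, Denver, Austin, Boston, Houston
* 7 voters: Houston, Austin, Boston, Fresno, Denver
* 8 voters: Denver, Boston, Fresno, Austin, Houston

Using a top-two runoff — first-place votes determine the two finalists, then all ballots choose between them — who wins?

Denver

Round 1 first-place votes: Fresno 16, Denver 24, Houston 7, Austin 0, Boston 0. Denver and Fresno advance.
Runoff: Denver is ranked above Fresno on 24 ballots, Fresno above Denver on 23.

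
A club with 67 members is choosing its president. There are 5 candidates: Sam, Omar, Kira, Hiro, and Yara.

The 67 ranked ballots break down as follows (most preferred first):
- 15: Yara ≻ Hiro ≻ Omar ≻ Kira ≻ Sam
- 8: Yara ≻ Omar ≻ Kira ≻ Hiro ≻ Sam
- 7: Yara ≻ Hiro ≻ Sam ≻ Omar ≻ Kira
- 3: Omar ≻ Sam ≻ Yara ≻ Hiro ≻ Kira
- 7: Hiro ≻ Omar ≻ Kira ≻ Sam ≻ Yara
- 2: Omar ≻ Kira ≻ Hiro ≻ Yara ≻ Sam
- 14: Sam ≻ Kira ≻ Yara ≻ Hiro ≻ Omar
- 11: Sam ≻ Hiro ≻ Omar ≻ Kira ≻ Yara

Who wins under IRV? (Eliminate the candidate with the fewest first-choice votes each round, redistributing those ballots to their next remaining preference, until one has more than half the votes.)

Round 1: Sam 25, Omar 5, Kira 0, Hiro 7, Yara 30. Kira eliminated.
Round 2: Sam 25, Omar 5, Hiro 7, Yara 30. Omar eliminated.
Round 3: Sam 28, Hiro 9, Yara 30. Hiro eliminated.
Round 4: Sam 35, Yara 32. Sam has a majority (≥34).

Sam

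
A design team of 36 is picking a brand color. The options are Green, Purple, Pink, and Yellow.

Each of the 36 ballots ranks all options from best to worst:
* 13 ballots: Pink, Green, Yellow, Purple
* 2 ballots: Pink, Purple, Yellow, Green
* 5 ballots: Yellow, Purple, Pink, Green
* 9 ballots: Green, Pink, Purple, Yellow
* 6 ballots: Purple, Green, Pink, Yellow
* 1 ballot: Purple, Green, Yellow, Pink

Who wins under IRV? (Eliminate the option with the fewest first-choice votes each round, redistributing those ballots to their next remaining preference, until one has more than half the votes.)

Pink

Round 1: Green 9, Purple 7, Pink 15, Yellow 5. Yellow eliminated.
Round 2: Green 9, Purple 12, Pink 15. Green eliminated.
Round 3: Purple 12, Pink 24. Pink has a majority (≥19).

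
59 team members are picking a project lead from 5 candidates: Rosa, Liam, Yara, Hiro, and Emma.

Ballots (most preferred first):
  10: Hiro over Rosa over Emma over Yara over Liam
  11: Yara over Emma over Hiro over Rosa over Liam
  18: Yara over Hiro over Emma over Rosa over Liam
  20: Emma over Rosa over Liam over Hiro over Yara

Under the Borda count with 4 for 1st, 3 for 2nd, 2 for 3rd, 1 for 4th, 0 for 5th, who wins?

Rosa: 10×3 + 11×1 + 18×1 + 20×3 = 119
Liam: 10×0 + 11×0 + 18×0 + 20×2 = 40
Yara: 10×1 + 11×4 + 18×4 + 20×0 = 126
Hiro: 10×4 + 11×2 + 18×3 + 20×1 = 136
Emma: 10×2 + 11×3 + 18×2 + 20×4 = 169

Emma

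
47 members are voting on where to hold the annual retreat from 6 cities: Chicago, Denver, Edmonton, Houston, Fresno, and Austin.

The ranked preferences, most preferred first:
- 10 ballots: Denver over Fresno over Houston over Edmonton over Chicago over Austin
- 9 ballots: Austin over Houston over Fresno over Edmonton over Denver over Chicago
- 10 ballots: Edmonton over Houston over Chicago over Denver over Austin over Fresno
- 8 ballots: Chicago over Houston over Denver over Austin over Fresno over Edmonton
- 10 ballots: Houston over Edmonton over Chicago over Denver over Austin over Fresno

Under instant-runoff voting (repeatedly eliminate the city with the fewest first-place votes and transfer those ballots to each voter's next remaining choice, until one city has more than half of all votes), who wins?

Houston

Round 1: Chicago 8, Denver 10, Edmonton 10, Houston 10, Fresno 0, Austin 9. Fresno eliminated.
Round 2: Chicago 8, Denver 10, Edmonton 10, Houston 10, Austin 9. Chicago eliminated.
Round 3: Denver 10, Edmonton 10, Houston 18, Austin 9. Austin eliminated.
Round 4: Denver 10, Edmonton 10, Houston 27. Houston has a majority (≥24).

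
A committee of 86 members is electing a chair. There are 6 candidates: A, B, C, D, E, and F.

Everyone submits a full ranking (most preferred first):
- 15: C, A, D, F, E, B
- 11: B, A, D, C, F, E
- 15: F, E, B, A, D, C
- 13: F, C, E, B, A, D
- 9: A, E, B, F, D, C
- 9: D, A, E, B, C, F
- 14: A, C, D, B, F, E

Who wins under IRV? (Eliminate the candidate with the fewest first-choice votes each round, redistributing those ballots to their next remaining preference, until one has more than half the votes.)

Round 1: A 23, B 11, C 15, D 9, E 0, F 28. E eliminated.
Round 2: A 23, B 11, C 15, D 9, F 28. D eliminated.
Round 3: A 32, B 11, C 15, F 28. B eliminated.
Round 4: A 43, C 15, F 28. C eliminated.
Round 5: A 58, F 28. A has a majority (≥44).

A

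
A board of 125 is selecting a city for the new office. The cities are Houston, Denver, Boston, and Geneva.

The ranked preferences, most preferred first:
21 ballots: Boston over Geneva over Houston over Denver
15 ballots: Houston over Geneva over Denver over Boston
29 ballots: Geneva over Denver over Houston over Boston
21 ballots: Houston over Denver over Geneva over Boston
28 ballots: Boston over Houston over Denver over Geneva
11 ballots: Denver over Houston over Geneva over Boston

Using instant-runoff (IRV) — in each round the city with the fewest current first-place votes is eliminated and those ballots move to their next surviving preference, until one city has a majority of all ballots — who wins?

Houston

Round 1: Houston 36, Denver 11, Boston 49, Geneva 29. Denver eliminated.
Round 2: Houston 47, Boston 49, Geneva 29. Geneva eliminated.
Round 3: Houston 76, Boston 49. Houston has a majority (≥63).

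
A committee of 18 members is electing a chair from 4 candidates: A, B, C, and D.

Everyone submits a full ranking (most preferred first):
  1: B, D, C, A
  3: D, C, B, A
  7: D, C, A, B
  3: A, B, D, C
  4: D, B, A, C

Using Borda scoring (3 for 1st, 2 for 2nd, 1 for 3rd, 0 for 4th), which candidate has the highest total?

A: 1×0 + 3×0 + 7×1 + 3×3 + 4×1 = 20
B: 1×3 + 3×1 + 7×0 + 3×2 + 4×2 = 20
C: 1×1 + 3×2 + 7×2 + 3×0 + 4×0 = 21
D: 1×2 + 3×3 + 7×3 + 3×1 + 4×3 = 47

D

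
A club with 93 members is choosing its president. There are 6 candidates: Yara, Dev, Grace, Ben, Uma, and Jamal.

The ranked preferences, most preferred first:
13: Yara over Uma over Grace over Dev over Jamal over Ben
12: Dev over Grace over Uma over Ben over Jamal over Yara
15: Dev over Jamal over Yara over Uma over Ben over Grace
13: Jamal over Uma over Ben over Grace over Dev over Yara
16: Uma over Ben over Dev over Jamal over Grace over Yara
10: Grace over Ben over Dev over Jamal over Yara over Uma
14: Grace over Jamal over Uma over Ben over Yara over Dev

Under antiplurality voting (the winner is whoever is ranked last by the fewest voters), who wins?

Jamal

Last-place votes: Yara 41, Dev 14, Grace 15, Ben 13, Uma 10, Jamal 0.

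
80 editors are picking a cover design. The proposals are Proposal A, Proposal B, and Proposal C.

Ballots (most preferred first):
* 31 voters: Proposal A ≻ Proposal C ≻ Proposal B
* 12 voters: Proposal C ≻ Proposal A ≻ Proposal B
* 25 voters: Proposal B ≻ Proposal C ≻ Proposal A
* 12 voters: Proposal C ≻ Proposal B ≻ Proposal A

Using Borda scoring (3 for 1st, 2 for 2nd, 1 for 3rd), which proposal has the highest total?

Proposal A: 31×3 + 12×2 + 25×1 + 12×1 = 154
Proposal B: 31×1 + 12×1 + 25×3 + 12×2 = 142
Proposal C: 31×2 + 12×3 + 25×2 + 12×3 = 184

Proposal C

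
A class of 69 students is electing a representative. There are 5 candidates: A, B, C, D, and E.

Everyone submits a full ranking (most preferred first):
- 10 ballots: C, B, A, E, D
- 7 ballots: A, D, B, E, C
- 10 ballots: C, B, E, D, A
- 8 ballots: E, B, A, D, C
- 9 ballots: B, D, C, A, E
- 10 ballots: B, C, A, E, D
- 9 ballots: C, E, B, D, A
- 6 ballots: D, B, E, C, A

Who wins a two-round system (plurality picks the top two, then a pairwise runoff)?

B

Round 1 first-place votes: A 7, B 19, C 29, D 6, E 8. C and B advance.
Runoff: C is ranked above B on 29 ballots, B above C on 40.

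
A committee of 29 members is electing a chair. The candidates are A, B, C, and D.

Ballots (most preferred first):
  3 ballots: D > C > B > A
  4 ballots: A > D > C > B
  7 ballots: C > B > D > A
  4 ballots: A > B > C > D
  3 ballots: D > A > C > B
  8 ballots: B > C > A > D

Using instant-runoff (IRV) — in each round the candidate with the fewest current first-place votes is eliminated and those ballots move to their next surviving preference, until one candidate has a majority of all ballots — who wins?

C

Round 1: A 8, B 8, C 7, D 6. D eliminated.
Round 2: A 11, B 8, C 10. B eliminated.
Round 3: A 11, C 18. C has a majority (≥15).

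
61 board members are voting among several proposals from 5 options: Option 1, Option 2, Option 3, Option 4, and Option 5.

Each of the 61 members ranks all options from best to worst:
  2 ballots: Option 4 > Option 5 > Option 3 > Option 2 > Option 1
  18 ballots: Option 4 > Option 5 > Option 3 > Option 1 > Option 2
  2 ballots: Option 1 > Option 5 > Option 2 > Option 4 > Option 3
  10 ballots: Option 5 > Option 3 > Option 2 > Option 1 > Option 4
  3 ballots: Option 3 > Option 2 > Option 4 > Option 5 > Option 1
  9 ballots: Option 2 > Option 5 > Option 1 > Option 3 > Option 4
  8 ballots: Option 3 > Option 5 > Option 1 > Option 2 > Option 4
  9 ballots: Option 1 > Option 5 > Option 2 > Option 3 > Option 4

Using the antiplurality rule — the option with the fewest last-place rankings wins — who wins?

Option 5

Last-place votes: Option 1 5, Option 2 18, Option 3 2, Option 4 36, Option 5 0.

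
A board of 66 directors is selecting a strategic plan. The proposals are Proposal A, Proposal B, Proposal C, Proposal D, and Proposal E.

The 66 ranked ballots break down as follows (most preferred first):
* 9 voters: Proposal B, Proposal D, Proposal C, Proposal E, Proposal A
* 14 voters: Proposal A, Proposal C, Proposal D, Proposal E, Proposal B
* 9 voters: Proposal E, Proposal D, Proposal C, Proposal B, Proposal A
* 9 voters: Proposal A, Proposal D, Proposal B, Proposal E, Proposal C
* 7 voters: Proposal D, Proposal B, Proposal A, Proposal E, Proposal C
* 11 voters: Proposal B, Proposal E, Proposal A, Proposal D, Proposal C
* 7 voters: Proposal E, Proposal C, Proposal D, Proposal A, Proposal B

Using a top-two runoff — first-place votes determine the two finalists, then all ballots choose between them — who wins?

Proposal B

Round 1 first-place votes: Proposal A 23, Proposal B 20, Proposal C 0, Proposal D 7, Proposal E 16. Proposal A and Proposal B advance.
Runoff: Proposal A is ranked above Proposal B on 30 ballots, Proposal B above Proposal A on 36.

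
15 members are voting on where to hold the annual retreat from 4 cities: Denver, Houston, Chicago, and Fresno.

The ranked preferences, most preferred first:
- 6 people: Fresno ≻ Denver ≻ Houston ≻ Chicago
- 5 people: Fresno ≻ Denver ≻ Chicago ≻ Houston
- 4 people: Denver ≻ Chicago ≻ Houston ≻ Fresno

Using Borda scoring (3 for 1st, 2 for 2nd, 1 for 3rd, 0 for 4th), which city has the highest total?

Denver

Denver: 6×2 + 5×2 + 4×3 = 34
Houston: 6×1 + 5×0 + 4×1 = 10
Chicago: 6×0 + 5×1 + 4×2 = 13
Fresno: 6×3 + 5×3 + 4×0 = 33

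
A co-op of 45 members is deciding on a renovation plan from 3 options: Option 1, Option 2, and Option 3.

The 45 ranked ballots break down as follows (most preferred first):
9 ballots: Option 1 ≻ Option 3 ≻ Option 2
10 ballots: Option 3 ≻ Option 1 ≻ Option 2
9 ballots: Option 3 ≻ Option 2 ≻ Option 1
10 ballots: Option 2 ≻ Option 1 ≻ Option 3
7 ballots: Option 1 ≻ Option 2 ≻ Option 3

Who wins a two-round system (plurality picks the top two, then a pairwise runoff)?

Round 1 first-place votes: Option 1 16, Option 2 10, Option 3 19. Option 3 and Option 1 advance.
Runoff: Option 3 is ranked above Option 1 on 19 ballots, Option 1 above Option 3 on 26.

Option 1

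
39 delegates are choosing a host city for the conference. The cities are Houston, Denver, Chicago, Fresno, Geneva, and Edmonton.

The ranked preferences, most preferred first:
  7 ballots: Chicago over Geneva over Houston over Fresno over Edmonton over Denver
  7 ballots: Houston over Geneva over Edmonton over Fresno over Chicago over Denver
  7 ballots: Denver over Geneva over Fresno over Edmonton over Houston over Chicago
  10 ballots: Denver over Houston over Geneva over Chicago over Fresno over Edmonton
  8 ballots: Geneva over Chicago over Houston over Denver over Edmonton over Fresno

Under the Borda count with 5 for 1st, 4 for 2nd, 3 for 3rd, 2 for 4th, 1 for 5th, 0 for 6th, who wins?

Geneva

Houston: 7×3 + 7×5 + 7×1 + 10×4 + 8×3 = 127
Denver: 7×0 + 7×0 + 7×5 + 10×5 + 8×2 = 101
Chicago: 7×5 + 7×1 + 7×0 + 10×2 + 8×4 = 94
Fresno: 7×2 + 7×2 + 7×3 + 10×1 + 8×0 = 59
Geneva: 7×4 + 7×4 + 7×4 + 10×3 + 8×5 = 154
Edmonton: 7×1 + 7×3 + 7×2 + 10×0 + 8×1 = 50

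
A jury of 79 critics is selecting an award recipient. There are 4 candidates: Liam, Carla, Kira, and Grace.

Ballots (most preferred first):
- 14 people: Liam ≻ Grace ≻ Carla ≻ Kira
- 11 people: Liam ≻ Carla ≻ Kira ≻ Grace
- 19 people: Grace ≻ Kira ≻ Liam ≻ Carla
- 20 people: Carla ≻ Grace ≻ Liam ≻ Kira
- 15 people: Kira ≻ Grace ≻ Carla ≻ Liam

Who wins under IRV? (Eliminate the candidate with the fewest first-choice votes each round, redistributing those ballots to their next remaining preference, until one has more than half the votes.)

Round 1: Liam 25, Carla 20, Kira 15, Grace 19. Kira eliminated.
Round 2: Liam 25, Carla 20, Grace 34. Carla eliminated.
Round 3: Liam 25, Grace 54. Grace has a majority (≥40).

Grace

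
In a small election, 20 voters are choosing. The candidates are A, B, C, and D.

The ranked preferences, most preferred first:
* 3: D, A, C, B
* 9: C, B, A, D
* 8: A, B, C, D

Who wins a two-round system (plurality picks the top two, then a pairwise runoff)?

A

Round 1 first-place votes: A 8, B 0, C 9, D 3. C and A advance.
Runoff: C is ranked above A on 9 ballots, A above C on 11.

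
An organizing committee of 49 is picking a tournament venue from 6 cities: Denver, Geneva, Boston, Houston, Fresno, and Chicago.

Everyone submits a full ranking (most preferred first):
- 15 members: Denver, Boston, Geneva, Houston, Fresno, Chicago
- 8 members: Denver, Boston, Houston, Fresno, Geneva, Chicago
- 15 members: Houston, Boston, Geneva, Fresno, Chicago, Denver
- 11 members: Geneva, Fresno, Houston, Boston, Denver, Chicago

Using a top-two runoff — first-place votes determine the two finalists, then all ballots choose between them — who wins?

Houston

Round 1 first-place votes: Denver 23, Geneva 11, Boston 0, Houston 15, Fresno 0, Chicago 0. Denver and Houston advance.
Runoff: Denver is ranked above Houston on 23 ballots, Houston above Denver on 26.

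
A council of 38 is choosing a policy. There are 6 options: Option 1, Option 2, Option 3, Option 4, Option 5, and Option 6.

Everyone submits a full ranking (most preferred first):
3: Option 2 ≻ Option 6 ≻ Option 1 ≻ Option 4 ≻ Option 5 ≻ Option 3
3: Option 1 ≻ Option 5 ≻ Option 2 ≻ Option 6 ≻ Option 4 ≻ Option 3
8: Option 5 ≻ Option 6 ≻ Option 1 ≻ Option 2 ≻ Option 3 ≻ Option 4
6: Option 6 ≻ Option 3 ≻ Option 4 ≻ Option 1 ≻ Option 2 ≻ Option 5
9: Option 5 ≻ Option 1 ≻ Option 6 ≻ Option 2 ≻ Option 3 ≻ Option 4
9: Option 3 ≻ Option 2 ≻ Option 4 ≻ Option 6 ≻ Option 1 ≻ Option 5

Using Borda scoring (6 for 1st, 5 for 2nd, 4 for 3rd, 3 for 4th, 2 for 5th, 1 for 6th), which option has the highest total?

Option 6

Option 1: 3×4 + 3×6 + 8×4 + 6×3 + 9×5 + 9×2 = 143
Option 2: 3×6 + 3×4 + 8×3 + 6×2 + 9×3 + 9×5 = 138
Option 3: 3×1 + 3×1 + 8×2 + 6×5 + 9×2 + 9×6 = 124
Option 4: 3×3 + 3×2 + 8×1 + 6×4 + 9×1 + 9×4 = 92
Option 5: 3×2 + 3×5 + 8×6 + 6×1 + 9×6 + 9×1 = 138
Option 6: 3×5 + 3×3 + 8×5 + 6×6 + 9×4 + 9×3 = 163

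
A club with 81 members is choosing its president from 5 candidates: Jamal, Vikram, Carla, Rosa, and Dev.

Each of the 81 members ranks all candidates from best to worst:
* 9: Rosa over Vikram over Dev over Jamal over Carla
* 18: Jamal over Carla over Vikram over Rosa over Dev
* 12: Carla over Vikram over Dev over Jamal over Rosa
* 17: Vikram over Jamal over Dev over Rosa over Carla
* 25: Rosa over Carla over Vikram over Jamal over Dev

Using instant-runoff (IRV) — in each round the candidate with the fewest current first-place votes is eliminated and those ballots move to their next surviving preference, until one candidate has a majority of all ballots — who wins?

Vikram

Round 1: Jamal 18, Vikram 17, Carla 12, Rosa 34, Dev 0. Dev eliminated.
Round 2: Jamal 18, Vikram 17, Carla 12, Rosa 34. Carla eliminated.
Round 3: Jamal 18, Vikram 29, Rosa 34. Jamal eliminated.
Round 4: Vikram 47, Rosa 34. Vikram has a majority (≥41).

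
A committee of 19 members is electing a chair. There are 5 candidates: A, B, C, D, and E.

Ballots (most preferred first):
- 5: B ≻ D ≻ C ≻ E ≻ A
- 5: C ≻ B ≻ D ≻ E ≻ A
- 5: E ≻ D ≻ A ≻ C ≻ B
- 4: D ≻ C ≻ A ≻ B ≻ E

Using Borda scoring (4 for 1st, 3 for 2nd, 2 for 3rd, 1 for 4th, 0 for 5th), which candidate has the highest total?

A: 5×0 + 5×0 + 5×2 + 4×2 = 18
B: 5×4 + 5×3 + 5×0 + 4×1 = 39
C: 5×2 + 5×4 + 5×1 + 4×3 = 47
D: 5×3 + 5×2 + 5×3 + 4×4 = 56
E: 5×1 + 5×1 + 5×4 + 4×0 = 30

D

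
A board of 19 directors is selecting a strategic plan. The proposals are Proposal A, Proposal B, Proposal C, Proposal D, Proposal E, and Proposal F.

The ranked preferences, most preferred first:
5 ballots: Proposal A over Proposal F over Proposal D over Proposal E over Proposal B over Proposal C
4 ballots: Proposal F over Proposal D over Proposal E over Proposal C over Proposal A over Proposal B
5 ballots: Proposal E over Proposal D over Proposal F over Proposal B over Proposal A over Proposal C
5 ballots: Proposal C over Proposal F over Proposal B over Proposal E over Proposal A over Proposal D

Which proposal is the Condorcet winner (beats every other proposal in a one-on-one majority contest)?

Proposal F

Proposal F vs Proposal A: 14–5
Proposal F vs Proposal B: 19–0
Proposal F vs Proposal C: 14–5
Proposal F vs Proposal D: 14–5
Proposal F vs Proposal E: 14–5
Proposal F beats every other proposal.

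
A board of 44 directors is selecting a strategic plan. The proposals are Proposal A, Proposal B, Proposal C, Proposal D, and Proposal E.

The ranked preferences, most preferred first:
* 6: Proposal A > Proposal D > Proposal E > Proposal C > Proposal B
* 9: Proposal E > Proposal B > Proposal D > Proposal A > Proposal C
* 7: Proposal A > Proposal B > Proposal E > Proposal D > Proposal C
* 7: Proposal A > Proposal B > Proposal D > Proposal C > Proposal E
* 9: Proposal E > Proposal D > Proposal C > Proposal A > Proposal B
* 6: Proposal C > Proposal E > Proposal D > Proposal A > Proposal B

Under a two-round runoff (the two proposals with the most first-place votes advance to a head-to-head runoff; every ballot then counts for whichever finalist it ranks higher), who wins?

Proposal E

Round 1 first-place votes: Proposal A 20, Proposal B 0, Proposal C 6, Proposal D 0, Proposal E 18. Proposal A and Proposal E advance.
Runoff: Proposal A is ranked above Proposal E on 20 ballots, Proposal E above Proposal A on 24.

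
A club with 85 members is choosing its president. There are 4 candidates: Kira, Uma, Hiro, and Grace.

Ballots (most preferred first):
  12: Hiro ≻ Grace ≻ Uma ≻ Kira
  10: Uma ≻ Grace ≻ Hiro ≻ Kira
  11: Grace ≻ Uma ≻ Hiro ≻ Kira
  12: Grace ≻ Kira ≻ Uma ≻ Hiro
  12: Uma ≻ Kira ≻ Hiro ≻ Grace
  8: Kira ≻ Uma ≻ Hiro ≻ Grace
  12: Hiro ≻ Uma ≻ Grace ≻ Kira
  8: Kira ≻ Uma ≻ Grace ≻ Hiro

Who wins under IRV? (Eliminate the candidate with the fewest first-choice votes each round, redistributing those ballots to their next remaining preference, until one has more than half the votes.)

Uma

Round 1: Kira 16, Uma 22, Hiro 24, Grace 23. Kira eliminated.
Round 2: Uma 38, Hiro 24, Grace 23. Grace eliminated.
Round 3: Uma 61, Hiro 24. Uma has a majority (≥43).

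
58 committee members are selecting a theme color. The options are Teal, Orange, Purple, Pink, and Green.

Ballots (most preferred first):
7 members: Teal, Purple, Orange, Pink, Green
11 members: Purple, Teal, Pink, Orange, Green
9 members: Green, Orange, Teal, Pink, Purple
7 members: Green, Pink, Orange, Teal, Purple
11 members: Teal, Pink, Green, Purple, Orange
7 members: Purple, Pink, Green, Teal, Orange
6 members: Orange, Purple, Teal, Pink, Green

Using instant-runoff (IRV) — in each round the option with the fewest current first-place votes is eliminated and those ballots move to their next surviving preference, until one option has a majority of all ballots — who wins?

Teal

Round 1: Teal 18, Orange 6, Purple 18, Pink 0, Green 16. Pink eliminated.
Round 2: Teal 18, Orange 6, Purple 18, Green 16. Orange eliminated.
Round 3: Teal 18, Purple 24, Green 16. Green eliminated.
Round 4: Teal 34, Purple 24. Teal has a majority (≥30).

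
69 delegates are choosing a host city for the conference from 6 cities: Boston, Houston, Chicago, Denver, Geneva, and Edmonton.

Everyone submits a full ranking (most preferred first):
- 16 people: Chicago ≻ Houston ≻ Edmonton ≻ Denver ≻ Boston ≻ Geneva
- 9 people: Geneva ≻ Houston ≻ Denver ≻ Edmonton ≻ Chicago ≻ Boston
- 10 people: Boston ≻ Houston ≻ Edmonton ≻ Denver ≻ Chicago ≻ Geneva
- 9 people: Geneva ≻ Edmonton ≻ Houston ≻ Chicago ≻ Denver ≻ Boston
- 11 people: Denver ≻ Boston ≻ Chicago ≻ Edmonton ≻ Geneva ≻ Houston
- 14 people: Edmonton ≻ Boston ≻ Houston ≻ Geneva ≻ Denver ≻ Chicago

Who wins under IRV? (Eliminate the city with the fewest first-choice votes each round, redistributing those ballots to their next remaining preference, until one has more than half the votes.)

Edmonton

Round 1: Boston 10, Houston 0, Chicago 16, Denver 11, Geneva 18, Edmonton 14. Houston eliminated.
Round 2: Boston 10, Chicago 16, Denver 11, Geneva 18, Edmonton 14. Boston eliminated.
Round 3: Chicago 16, Denver 11, Geneva 18, Edmonton 24. Denver eliminated.
Round 4: Chicago 27, Geneva 18, Edmonton 24. Geneva eliminated.
Round 5: Chicago 27, Edmonton 42. Edmonton has a majority (≥35).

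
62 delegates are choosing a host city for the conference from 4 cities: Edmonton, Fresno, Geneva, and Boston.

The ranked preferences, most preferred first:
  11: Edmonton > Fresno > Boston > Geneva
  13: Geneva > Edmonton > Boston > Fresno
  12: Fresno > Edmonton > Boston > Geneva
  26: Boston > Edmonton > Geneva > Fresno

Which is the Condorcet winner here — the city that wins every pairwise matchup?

Edmonton vs Fresno: 50–12
Edmonton vs Geneva: 49–13
Edmonton vs Boston: 36–26
Edmonton beats every other city.

Edmonton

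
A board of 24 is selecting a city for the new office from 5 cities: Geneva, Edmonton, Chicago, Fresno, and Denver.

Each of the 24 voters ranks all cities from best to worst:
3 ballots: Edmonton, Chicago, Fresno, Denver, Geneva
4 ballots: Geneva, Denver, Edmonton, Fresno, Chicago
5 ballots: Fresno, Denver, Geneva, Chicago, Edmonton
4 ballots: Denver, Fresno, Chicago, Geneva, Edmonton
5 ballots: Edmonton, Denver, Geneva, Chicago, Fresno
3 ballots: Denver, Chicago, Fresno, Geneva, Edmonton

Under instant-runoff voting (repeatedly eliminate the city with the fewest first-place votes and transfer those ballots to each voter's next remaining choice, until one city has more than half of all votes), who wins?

Denver

Round 1: Geneva 4, Edmonton 8, Chicago 0, Fresno 5, Denver 7. Chicago eliminated.
Round 2: Geneva 4, Edmonton 8, Fresno 5, Denver 7. Geneva eliminated.
Round 3: Edmonton 8, Fresno 5, Denver 11. Fresno eliminated.
Round 4: Edmonton 8, Denver 16. Denver has a majority (≥13).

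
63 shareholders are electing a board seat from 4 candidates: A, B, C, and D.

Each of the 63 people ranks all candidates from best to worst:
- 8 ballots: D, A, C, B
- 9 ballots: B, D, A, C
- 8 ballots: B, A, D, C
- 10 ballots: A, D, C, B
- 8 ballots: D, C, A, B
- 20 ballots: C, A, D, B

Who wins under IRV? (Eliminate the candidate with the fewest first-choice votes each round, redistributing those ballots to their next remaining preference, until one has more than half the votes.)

D

Round 1: A 10, B 17, C 20, D 16. A eliminated.
Round 2: B 17, C 20, D 26. B eliminated.
Round 3: C 20, D 43. D has a majority (≥32).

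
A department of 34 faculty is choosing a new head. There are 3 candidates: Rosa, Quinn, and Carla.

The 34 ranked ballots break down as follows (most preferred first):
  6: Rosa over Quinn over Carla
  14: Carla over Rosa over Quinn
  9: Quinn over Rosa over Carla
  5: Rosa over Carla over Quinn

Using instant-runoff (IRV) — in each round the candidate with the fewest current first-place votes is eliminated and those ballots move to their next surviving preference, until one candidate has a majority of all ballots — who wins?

Rosa

Round 1: Rosa 11, Quinn 9, Carla 14. Quinn eliminated.
Round 2: Rosa 20, Carla 14. Rosa has a majority (≥18).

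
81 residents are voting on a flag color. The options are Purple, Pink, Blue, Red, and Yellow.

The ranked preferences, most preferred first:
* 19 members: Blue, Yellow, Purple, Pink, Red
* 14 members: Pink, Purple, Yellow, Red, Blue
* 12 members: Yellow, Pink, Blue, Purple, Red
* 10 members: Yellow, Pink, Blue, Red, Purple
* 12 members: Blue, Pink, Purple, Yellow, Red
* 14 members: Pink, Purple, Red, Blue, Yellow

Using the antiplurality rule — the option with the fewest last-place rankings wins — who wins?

Last-place votes: Purple 10, Pink 0, Blue 14, Red 43, Yellow 14.

Pink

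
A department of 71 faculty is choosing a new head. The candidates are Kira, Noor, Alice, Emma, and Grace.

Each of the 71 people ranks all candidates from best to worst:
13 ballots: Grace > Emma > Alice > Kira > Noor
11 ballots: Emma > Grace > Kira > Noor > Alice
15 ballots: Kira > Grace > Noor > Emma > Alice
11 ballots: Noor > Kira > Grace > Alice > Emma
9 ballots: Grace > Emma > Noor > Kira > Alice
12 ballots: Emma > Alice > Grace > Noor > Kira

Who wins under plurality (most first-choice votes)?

Emma

First-place votes: Kira 15, Noor 11, Alice 0, Emma 23, Grace 22.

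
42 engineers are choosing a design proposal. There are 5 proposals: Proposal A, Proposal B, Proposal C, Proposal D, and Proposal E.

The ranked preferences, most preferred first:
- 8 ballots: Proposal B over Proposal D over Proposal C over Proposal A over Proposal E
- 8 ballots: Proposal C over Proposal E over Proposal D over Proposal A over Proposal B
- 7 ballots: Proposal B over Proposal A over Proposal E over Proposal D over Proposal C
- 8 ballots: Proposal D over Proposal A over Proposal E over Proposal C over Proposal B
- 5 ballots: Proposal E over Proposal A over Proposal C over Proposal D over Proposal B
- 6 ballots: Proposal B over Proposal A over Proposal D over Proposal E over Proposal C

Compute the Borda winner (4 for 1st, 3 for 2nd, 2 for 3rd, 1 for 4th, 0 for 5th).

Proposal D

Proposal A: 8×1 + 8×1 + 7×3 + 8×3 + 5×3 + 6×3 = 94
Proposal B: 8×4 + 8×0 + 7×4 + 8×0 + 5×0 + 6×4 = 84
Proposal C: 8×2 + 8×4 + 7×0 + 8×1 + 5×2 + 6×0 = 66
Proposal D: 8×3 + 8×2 + 7×1 + 8×4 + 5×1 + 6×2 = 96
Proposal E: 8×0 + 8×3 + 7×2 + 8×2 + 5×4 + 6×1 = 80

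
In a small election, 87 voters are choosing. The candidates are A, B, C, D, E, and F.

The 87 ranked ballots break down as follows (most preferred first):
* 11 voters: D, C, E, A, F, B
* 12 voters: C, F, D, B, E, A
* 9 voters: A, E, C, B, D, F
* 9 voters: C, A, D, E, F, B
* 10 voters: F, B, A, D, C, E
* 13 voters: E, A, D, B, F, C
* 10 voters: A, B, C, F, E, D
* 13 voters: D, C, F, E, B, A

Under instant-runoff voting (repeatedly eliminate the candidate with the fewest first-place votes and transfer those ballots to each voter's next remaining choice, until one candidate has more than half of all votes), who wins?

A

Round 1: A 19, B 0, C 21, D 24, E 13, F 10. B eliminated.
Round 2: A 19, C 21, D 24, E 13, F 10. F eliminated.
Round 3: A 29, C 21, D 24, E 13. E eliminated.
Round 4: A 42, C 21, D 24. C eliminated.
Round 5: A 51, D 36. A has a majority (≥44).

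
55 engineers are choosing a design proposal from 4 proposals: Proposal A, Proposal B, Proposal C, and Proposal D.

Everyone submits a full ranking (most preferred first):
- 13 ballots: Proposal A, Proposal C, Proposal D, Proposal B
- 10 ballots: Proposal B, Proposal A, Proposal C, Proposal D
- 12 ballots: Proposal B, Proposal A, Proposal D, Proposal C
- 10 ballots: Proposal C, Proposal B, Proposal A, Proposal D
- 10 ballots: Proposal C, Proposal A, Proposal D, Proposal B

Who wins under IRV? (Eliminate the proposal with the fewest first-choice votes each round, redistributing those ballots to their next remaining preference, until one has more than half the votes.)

Proposal C

Round 1: Proposal A 13, Proposal B 22, Proposal C 20, Proposal D 0. Proposal D eliminated.
Round 2: Proposal A 13, Proposal B 22, Proposal C 20. Proposal A eliminated.
Round 3: Proposal B 22, Proposal C 33. Proposal C has a majority (≥28).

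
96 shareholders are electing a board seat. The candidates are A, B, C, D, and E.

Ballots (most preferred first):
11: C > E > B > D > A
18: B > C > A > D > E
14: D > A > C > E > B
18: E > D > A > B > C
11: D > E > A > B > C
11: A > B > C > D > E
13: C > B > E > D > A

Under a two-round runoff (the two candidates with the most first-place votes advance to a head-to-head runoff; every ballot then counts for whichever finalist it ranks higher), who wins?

C

Round 1 first-place votes: A 11, B 18, C 24, D 25, E 18. D and C advance.
Runoff: D is ranked above C on 43 ballots, C above D on 53.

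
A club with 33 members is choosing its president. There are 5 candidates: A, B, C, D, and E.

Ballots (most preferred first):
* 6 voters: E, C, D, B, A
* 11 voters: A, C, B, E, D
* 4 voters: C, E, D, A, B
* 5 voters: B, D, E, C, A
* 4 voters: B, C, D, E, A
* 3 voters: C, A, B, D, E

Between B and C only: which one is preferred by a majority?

B is ranked above C on 9 ballots; C above B on 24.

C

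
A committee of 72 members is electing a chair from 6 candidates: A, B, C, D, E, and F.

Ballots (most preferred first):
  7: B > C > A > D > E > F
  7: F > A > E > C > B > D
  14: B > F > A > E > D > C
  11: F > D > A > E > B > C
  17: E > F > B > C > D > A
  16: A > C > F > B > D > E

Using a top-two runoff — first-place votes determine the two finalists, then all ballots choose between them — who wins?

Round 1 first-place votes: A 16, B 21, C 0, D 0, E 17, F 18. B and F advance.
Runoff: B is ranked above F on 21 ballots, F above B on 51.

F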